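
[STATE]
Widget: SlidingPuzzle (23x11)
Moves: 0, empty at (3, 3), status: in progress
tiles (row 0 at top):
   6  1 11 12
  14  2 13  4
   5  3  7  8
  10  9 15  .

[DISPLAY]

┌────┬────┬────┬────┐  
│  6 │  1 │ 11 │ 12 │  
├────┼────┼────┼────┤  
│ 14 │  2 │ 13 │  4 │  
├────┼────┼────┼────┤  
│  5 │  3 │  7 │  8 │  
├────┼────┼────┼────┤  
│ 10 │  9 │ 15 │    │  
└────┴────┴────┴────┘  
Moves: 0               
                       


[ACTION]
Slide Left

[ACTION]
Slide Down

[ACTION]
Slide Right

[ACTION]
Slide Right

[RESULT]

┌────┬────┬────┬────┐  
│  6 │  1 │ 11 │ 12 │  
├────┼────┼────┼────┤  
│ 14 │  2 │ 13 │  4 │  
├────┼────┼────┼────┤  
│  5 │    │  3 │  7 │  
├────┼────┼────┼────┤  
│ 10 │  9 │ 15 │  8 │  
└────┴────┴────┴────┘  
Moves: 3               
                       


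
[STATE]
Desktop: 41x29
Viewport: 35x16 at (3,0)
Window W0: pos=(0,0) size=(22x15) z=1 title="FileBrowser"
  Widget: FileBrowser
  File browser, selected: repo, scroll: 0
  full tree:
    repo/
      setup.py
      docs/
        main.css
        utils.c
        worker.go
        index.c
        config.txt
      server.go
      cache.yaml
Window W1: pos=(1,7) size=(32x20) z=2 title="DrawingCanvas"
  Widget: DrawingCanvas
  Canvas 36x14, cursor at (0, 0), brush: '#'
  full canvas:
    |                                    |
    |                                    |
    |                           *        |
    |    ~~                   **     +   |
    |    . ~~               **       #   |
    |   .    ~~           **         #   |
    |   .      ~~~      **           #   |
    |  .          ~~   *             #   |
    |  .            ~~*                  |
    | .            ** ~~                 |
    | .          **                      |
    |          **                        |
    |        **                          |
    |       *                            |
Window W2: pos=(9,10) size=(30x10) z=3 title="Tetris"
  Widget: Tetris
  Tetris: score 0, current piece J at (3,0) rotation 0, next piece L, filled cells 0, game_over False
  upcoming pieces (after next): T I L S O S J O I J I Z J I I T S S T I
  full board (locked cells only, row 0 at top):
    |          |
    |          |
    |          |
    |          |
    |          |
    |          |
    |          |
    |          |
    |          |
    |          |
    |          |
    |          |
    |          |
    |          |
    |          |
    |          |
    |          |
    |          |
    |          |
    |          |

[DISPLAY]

━━━━━━━━━━━━━━━━━━┓                
ileBrowser        ┃                
──────────────────┨                
[-] repo/         ┃                
  setup.py        ┃                
  [+] docs/       ┃                
  server.go       ┃                
━━━━━━━━━━━━━━━━━━━━━━━━━━━━━┓     
DrawingCanvas                ┃     
─────────────────────────────┨     
      ┏━━━━━━━━━━━━━━━━━━━━━━━━━━━━
      ┃ Tetris                     
      ┠────────────────────────────
   ~~ ┃          │Next:            
   . ~┃          │  ▒              
  .   ┃          │▒▒▒              


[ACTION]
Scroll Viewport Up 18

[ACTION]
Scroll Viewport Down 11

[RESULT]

      ┃ Tetris                     
      ┠────────────────────────────
   ~~ ┃          │Next:            
   . ~┃          │  ▒              
  .   ┃          │▒▒▒              
  .   ┃          │                 
 .    ┃          │                 
 .    ┃          │                 
.     ┗━━━━━━━━━━━━━━━━━━━━━━━━━━━━
.          **                ┃     
         **                  ┃     
       **                    ┃     
      *                      ┃     
                             ┃     
                             ┃     
━━━━━━━━━━━━━━━━━━━━━━━━━━━━━┛     


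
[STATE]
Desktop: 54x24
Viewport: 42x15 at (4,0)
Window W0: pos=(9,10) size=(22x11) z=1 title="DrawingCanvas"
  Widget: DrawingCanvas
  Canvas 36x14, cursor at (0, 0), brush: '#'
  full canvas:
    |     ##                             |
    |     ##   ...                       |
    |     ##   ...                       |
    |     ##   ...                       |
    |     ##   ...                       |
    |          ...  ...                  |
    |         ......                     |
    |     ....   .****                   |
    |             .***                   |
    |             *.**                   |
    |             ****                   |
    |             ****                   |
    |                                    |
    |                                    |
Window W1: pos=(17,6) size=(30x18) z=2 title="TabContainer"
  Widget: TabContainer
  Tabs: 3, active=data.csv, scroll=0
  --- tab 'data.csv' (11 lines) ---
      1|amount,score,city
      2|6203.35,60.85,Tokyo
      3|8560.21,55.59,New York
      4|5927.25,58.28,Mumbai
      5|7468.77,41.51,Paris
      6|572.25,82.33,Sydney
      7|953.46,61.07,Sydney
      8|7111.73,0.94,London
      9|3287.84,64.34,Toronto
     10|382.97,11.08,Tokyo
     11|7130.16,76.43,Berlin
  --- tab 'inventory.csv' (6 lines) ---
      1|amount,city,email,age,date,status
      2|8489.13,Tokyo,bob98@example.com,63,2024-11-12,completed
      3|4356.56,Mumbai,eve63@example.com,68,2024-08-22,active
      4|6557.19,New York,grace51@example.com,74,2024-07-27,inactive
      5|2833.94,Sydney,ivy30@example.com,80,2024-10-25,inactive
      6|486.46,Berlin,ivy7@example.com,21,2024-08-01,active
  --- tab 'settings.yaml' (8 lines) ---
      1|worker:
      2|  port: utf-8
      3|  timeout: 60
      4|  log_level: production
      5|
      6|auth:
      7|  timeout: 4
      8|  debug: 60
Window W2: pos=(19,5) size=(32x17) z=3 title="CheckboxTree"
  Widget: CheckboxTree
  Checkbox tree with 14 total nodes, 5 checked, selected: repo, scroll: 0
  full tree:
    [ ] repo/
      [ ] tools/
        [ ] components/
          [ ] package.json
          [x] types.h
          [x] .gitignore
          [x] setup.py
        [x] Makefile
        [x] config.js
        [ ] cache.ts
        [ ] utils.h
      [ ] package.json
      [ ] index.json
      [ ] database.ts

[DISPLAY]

                                          
                                          
                                          
                                          
                                          
               ┏━━━━━━━━━━━━━━━━━━━━━━━━━━
             ┏━┃ CheckboxTree             
             ┃ ┠──────────────────────────
             ┠─┃>[-] repo/                
             ┃[┃   [-] tools/             
     ┏━━━━━━━┃─┃     [-] components/      
     ┃ Drawin┃a┃       [ ] package.json   
     ┠───────┃6┃       [x] types.h        
     ┃+    ##┃8┃       [x] .gitignore     
     ┃     ##┃5┃       [x] setup.py       


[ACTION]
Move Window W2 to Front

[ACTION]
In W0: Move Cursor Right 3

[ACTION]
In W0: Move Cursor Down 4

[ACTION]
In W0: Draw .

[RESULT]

                                          
                                          
                                          
                                          
                                          
               ┏━━━━━━━━━━━━━━━━━━━━━━━━━━
             ┏━┃ CheckboxTree             
             ┃ ┠──────────────────────────
             ┠─┃>[-] repo/                
             ┃[┃   [-] tools/             
     ┏━━━━━━━┃─┃     [-] components/      
     ┃ Drawin┃a┃       [ ] package.json   
     ┠───────┃6┃       [x] types.h        
     ┃     ##┃8┃       [x] .gitignore     
     ┃     ##┃5┃       [x] setup.py       


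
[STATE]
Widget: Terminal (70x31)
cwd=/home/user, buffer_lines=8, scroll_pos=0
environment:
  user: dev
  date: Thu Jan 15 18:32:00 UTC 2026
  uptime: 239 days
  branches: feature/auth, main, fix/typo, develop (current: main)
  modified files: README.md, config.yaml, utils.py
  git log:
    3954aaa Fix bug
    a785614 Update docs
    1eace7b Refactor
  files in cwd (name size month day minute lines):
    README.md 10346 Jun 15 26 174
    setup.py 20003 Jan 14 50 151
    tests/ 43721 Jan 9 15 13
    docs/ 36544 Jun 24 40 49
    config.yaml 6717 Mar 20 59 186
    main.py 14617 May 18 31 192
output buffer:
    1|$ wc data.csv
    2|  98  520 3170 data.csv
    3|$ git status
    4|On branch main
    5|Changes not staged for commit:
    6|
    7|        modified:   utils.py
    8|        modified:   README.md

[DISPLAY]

$ wc data.csv                                                         
  98  520 3170 data.csv                                               
$ git status                                                          
On branch main                                                        
Changes not staged for commit:                                        
                                                                      
        modified:   utils.py                                          
        modified:   README.md                                         
$ █                                                                   
                                                                      
                                                                      
                                                                      
                                                                      
                                                                      
                                                                      
                                                                      
                                                                      
                                                                      
                                                                      
                                                                      
                                                                      
                                                                      
                                                                      
                                                                      
                                                                      
                                                                      
                                                                      
                                                                      
                                                                      
                                                                      
                                                                      


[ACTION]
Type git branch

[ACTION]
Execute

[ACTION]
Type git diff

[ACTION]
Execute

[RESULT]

$ wc data.csv                                                         
  98  520 3170 data.csv                                               
$ git status                                                          
On branch main                                                        
Changes not staged for commit:                                        
                                                                      
        modified:   utils.py                                          
        modified:   README.md                                         
$ git branch                                                          
  feature/auth                                                        
* main                                                                
  fix/typo                                                            
  develop                                                             
$ git diff                                                            
diff --git a/main.py b/main.py                                        
--- a/main.py                                                         
+++ b/main.py                                                         
@@ -1,3 +1,4 @@                                                       
+# updated                                                            
 import sys                                                           
$ █                                                                   
                                                                      
                                                                      
                                                                      
                                                                      
                                                                      
                                                                      
                                                                      
                                                                      
                                                                      
                                                                      


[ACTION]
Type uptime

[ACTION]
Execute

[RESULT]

$ wc data.csv                                                         
  98  520 3170 data.csv                                               
$ git status                                                          
On branch main                                                        
Changes not staged for commit:                                        
                                                                      
        modified:   utils.py                                          
        modified:   README.md                                         
$ git branch                                                          
  feature/auth                                                        
* main                                                                
  fix/typo                                                            
  develop                                                             
$ git diff                                                            
diff --git a/main.py b/main.py                                        
--- a/main.py                                                         
+++ b/main.py                                                         
@@ -1,3 +1,4 @@                                                       
+# updated                                                            
 import sys                                                           
$ uptime                                                              
 10:00  up 239 days                                                   
$ █                                                                   
                                                                      
                                                                      
                                                                      
                                                                      
                                                                      
                                                                      
                                                                      
                                                                      


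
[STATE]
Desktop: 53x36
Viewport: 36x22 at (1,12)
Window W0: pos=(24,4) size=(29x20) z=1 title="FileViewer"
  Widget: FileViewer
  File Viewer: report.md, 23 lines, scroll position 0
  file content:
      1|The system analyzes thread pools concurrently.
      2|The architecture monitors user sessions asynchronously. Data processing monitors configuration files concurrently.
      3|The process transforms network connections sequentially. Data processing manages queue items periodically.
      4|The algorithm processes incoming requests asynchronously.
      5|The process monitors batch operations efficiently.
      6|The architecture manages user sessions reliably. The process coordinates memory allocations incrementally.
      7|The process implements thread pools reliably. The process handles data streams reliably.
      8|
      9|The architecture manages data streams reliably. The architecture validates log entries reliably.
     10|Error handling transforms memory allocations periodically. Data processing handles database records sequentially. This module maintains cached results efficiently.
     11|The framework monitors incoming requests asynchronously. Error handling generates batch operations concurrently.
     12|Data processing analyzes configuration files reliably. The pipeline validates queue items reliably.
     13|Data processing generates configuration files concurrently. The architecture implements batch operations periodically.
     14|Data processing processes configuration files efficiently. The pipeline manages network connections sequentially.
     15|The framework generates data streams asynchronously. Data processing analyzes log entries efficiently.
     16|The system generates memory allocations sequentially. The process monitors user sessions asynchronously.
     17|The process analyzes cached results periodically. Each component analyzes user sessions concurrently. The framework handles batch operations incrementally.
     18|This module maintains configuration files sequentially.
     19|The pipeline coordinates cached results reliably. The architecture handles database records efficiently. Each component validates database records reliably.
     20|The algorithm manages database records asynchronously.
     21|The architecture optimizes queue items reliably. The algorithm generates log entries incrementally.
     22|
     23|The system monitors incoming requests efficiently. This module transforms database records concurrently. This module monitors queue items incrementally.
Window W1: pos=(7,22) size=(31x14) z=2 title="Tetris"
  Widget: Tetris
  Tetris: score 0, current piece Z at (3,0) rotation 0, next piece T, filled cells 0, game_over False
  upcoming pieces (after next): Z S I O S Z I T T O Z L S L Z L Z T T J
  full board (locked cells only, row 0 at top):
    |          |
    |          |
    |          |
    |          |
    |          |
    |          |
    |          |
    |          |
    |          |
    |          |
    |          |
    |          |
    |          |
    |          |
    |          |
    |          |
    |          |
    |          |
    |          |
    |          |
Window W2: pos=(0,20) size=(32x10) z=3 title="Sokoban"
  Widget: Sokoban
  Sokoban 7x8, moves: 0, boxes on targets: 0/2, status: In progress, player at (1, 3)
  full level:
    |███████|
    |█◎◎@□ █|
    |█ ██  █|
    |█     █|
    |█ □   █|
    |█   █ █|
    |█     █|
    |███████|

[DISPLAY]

                       ┃The architec
                       ┃The process 
                       ┃            
                       ┃The architec
                       ┃Error handli
                       ┃The framewor
                       ┃Data process
                       ┃Data process
━━━━━━━━━━━━━━━━━━━━━━━━━━━━━━┓ocess
 Sokoban                      ┃mewor
──────────────────────────────┨━━━━━
███████                       ┃     
█◎◎@□ █                       ┃─────
█ ██  █                       ┃     
█     █                       ┃     
█ □   █                       ┃     
█   █ █                       ┃     
━━━━━━━━━━━━━━━━━━━━━━━━━━━━━━┛     
      ┃          │                  
      ┃          │Score:            
      ┃          │0                 
      ┃          │                  


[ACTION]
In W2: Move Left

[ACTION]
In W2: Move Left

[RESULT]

                       ┃The architec
                       ┃The process 
                       ┃            
                       ┃The architec
                       ┃Error handli
                       ┃The framewor
                       ┃Data process
                       ┃Data process
━━━━━━━━━━━━━━━━━━━━━━━━━━━━━━┓ocess
 Sokoban                      ┃mewor
──────────────────────────────┨━━━━━
███████                       ┃     
█+◎ □ █                       ┃─────
█ ██  █                       ┃     
█     █                       ┃     
█ □   █                       ┃     
█   █ █                       ┃     
━━━━━━━━━━━━━━━━━━━━━━━━━━━━━━┛     
      ┃          │                  
      ┃          │Score:            
      ┃          │0                 
      ┃          │                  


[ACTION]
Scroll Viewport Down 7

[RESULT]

                       ┃            
                       ┃The architec
                       ┃Error handli
                       ┃The framewor
                       ┃Data process
                       ┃Data process
━━━━━━━━━━━━━━━━━━━━━━━━━━━━━━┓ocess
 Sokoban                      ┃mewor
──────────────────────────────┨━━━━━
███████                       ┃     
█+◎ □ █                       ┃─────
█ ██  █                       ┃     
█     █                       ┃     
█ □   █                       ┃     
█   █ █                       ┃     
━━━━━━━━━━━━━━━━━━━━━━━━━━━━━━┛     
      ┃          │                  
      ┃          │Score:            
      ┃          │0                 
      ┃          │                  
      ┃          │                  
      ┗━━━━━━━━━━━━━━━━━━━━━━━━━━━━━


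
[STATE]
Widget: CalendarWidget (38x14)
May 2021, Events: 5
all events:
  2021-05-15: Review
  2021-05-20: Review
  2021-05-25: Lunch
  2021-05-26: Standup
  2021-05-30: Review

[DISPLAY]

               May 2021               
Mo Tu We Th Fr Sa Su                  
                1  2                  
 3  4  5  6  7  8  9                  
10 11 12 13 14 15* 16                 
17 18 19 20* 21 22 23                 
24 25* 26* 27 28 29 30*               
31                                    
                                      
                                      
                                      
                                      
                                      
                                      


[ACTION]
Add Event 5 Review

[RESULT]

               May 2021               
Mo Tu We Th Fr Sa Su                  
                1  2                  
 3  4  5*  6  7  8  9                 
10 11 12 13 14 15* 16                 
17 18 19 20* 21 22 23                 
24 25* 26* 27 28 29 30*               
31                                    
                                      
                                      
                                      
                                      
                                      
                                      


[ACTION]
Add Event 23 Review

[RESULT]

               May 2021               
Mo Tu We Th Fr Sa Su                  
                1  2                  
 3  4  5*  6  7  8  9                 
10 11 12 13 14 15* 16                 
17 18 19 20* 21 22 23*                
24 25* 26* 27 28 29 30*               
31                                    
                                      
                                      
                                      
                                      
                                      
                                      


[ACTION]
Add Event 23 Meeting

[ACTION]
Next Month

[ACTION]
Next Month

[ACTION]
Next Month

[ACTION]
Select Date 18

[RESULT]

             August 2021              
Mo Tu We Th Fr Sa Su                  
                   1                  
 2  3  4  5  6  7  8                  
 9 10 11 12 13 14 15                  
16 17 [18] 19 20 21 22                
23 24 25 26 27 28 29                  
30 31                                 
                                      
                                      
                                      
                                      
                                      
                                      


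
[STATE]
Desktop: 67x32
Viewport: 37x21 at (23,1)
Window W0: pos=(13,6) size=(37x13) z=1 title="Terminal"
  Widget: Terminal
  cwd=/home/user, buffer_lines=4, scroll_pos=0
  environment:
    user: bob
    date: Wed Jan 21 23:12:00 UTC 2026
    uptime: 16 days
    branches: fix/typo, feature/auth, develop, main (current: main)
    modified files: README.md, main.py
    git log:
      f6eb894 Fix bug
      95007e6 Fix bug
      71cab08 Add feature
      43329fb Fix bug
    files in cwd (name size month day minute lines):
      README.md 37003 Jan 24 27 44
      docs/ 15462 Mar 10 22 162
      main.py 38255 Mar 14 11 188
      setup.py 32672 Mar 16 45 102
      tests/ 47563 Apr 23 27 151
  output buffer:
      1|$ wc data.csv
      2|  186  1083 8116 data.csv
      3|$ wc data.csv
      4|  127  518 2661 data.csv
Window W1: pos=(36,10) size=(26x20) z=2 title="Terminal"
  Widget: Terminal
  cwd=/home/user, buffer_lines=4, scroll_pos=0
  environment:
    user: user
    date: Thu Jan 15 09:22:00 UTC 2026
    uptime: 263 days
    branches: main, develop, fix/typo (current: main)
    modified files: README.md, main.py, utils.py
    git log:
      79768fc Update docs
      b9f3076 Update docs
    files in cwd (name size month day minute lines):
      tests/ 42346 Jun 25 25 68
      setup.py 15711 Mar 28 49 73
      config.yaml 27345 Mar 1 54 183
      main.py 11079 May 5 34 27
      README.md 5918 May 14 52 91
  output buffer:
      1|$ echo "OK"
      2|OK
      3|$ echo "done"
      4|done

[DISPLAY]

                                     
                                     
                                     
                                     
                                     
━━━━━━━━━━━━━━━━━━━━━━━━━━┓          
                          ┃          
──────────────────────────┨          
.csv                      ┃          
83 8116 data.┏━━━━━━━━━━━━━━━━━━━━━━━
.csv         ┃ Terminal              
8 2661 data.c┠───────────────────────
             ┃$ echo "OK"            
             ┃OK                     
             ┃$ echo "done"          
             ┃done                   
             ┃$ █                    
━━━━━━━━━━━━━┃                       
             ┃                       
             ┃                       
             ┃                       


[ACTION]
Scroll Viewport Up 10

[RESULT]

                                     
                                     
                                     
                                     
                                     
                                     
━━━━━━━━━━━━━━━━━━━━━━━━━━┓          
                          ┃          
──────────────────────────┨          
.csv                      ┃          
83 8116 data.┏━━━━━━━━━━━━━━━━━━━━━━━
.csv         ┃ Terminal              
8 2661 data.c┠───────────────────────
             ┃$ echo "OK"            
             ┃OK                     
             ┃$ echo "done"          
             ┃done                   
             ┃$ █                    
━━━━━━━━━━━━━┃                       
             ┃                       
             ┃                       


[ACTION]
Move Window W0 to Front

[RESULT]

                                     
                                     
                                     
                                     
                                     
                                     
━━━━━━━━━━━━━━━━━━━━━━━━━━┓          
                          ┃          
──────────────────────────┨          
.csv                      ┃          
83 8116 data.csv          ┃━━━━━━━━━━
.csv                      ┃          
8 2661 data.csv           ┃──────────
                          ┃          
                          ┃          
                          ┃          
                          ┃          
                          ┃          
━━━━━━━━━━━━━━━━━━━━━━━━━━┛          
             ┃                       
             ┃                       


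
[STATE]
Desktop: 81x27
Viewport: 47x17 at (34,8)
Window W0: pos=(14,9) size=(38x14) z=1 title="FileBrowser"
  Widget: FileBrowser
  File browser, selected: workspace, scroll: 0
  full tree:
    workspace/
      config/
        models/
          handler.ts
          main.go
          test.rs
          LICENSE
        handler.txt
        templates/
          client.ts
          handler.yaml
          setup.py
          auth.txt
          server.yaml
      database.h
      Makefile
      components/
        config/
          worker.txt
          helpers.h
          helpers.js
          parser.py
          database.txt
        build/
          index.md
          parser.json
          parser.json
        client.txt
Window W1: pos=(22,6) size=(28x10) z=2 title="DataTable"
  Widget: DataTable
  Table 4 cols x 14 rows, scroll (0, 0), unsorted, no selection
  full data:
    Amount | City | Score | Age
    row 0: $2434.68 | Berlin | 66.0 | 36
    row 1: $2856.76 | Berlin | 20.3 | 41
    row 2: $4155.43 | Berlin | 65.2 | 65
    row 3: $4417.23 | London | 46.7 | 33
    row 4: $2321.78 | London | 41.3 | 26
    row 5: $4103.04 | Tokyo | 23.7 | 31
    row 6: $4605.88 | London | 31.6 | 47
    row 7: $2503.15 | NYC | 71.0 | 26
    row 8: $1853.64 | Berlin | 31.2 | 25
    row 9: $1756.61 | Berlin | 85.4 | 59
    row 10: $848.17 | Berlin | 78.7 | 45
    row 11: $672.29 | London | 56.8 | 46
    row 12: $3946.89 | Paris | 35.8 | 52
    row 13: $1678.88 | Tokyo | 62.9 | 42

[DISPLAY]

───────────────┨                               
ty  │Score│Age ┃━┓                             
────┼─────┼─── ┃ ┃                             
rlin│66.0 │36  ┃─┨                             
rlin│20.3 │41  ┃ ┃                             
rlin│65.2 │65  ┃ ┃                             
ndon│46.7 │33  ┃ ┃                             
━━━━━━━━━━━━━━━┛ ┃                             
                 ┃                             
                 ┃                             
                 ┃                             
                 ┃                             
                 ┃                             
                 ┃                             
━━━━━━━━━━━━━━━━━┛                             
                                               
                                               


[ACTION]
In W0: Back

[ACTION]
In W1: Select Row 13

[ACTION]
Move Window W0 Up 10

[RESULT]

───────────────┨ ┃                             
ty  │Score│Age ┃ ┃                             
────┼─────┼─── ┃ ┃                             
rlin│66.0 │36  ┃ ┃                             
rlin│20.3 │41  ┃ ┃                             
rlin│65.2 │65  ┃━┛                             
ndon│46.7 │33  ┃                               
━━━━━━━━━━━━━━━┛                               
                                               
                                               
                                               
                                               
                                               
                                               
                                               
                                               
                                               


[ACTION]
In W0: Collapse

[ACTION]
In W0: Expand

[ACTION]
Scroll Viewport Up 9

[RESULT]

━━━━━━━━━━━━━━━━━┓                             
                 ┃                             
─────────────────┨                             
                 ┃                             
                 ┃                             
                 ┃                             
━━━━━━━━━━━━━━━┓ ┃                             
               ┃ ┃                             
───────────────┨ ┃                             
ty  │Score│Age ┃ ┃                             
────┼─────┼─── ┃ ┃                             
rlin│66.0 │36  ┃ ┃                             
rlin│20.3 │41  ┃ ┃                             
rlin│65.2 │65  ┃━┛                             
ndon│46.7 │33  ┃                               
━━━━━━━━━━━━━━━┛                               
                                               


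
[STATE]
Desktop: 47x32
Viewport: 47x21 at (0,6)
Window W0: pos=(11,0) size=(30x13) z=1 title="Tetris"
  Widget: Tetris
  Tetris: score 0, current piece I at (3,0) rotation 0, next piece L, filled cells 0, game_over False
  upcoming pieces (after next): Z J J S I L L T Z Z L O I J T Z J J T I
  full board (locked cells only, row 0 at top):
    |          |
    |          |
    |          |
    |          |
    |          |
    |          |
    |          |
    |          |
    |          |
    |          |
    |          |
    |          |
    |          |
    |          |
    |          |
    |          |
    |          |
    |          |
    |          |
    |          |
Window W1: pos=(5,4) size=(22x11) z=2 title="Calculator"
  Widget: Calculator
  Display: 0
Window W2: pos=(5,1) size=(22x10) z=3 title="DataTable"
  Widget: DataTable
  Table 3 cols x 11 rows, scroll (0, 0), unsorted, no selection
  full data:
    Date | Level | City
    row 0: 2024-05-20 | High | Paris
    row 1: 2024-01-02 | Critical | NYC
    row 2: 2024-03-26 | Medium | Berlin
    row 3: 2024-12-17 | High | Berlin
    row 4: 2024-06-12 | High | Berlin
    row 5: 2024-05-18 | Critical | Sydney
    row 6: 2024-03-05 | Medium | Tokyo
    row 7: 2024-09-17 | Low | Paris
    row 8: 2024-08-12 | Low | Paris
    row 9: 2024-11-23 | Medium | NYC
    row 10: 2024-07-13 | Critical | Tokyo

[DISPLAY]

     ┃2024-05-20│High    │┃             ┃      
     ┃2024-01-02│Critical│┃             ┃      
     ┃2024-03-26│Medium  │┃             ┃      
     ┃2024-12-17│High    │┃e:           ┃      
     ┗━━━━━━━━━━━━━━━━━━━━┛             ┃      
     ┃│ 4 │ 5 │ 6 │ × │   ┃             ┃      
     ┃├───┼───┼───┼───┤   ┃━━━━━━━━━━━━━┛      
     ┃│ 1 │ 2 │ 3 │ - │   ┃                    
     ┗━━━━━━━━━━━━━━━━━━━━┛                    
                                               
                                               
                                               
                                               
                                               
                                               
                                               
                                               
                                               
                                               
                                               
                                               


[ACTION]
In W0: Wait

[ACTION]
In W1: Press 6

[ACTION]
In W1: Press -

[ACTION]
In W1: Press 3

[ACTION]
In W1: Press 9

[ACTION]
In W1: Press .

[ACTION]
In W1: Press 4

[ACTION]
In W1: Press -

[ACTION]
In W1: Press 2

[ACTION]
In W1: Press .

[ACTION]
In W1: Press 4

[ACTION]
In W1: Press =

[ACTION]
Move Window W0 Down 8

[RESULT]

     ┃2024-05-20│High    │┃                    
     ┃2024-01-02│Critical│┃                    
     ┃2024-03-26│Medium  │┃━━━━━━━━━━━━━┓      
     ┃2024-12-17│High    │┃             ┃      
     ┗━━━━━━━━━━━━━━━━━━━━┛─────────────┨      
     ┃│ 4 │ 5 │ 6 │ × │   ┃:            ┃      
     ┃├───┼───┼───┼───┤   ┃             ┃      
     ┃│ 1 │ 2 │ 3 │ - │   ┃             ┃      
     ┗━━━━━━━━━━━━━━━━━━━━┛             ┃      
           ┃          │                 ┃      
           ┃          │                 ┃      
           ┃          │Score:           ┃      
           ┃          │0                ┃      
           ┃          │                 ┃      
           ┗━━━━━━━━━━━━━━━━━━━━━━━━━━━━┛      
                                               
                                               
                                               
                                               
                                               
                                               


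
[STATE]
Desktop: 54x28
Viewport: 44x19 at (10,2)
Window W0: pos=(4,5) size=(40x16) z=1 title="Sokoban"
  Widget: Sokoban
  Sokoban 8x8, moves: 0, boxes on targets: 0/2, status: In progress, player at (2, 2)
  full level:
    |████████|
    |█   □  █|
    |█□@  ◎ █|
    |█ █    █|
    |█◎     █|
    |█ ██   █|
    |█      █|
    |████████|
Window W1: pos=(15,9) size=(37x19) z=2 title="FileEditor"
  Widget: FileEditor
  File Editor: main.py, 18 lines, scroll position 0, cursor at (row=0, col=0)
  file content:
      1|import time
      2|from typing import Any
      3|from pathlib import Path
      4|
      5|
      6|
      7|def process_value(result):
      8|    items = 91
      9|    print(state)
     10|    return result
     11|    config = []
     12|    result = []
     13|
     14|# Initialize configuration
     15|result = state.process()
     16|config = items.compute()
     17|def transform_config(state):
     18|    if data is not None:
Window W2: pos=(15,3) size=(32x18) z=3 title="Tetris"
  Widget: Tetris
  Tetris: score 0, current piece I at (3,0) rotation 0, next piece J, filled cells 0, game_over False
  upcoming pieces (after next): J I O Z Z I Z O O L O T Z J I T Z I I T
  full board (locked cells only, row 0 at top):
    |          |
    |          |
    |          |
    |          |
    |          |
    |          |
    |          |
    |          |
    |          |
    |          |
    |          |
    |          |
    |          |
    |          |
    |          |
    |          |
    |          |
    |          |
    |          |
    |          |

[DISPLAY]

                                            
     ┏━━━━━━━━━━━━━━━━━━━━━━━━━━━━━━┓       
     ┃ Tetris                       ┃       
━━━━━┠──────────────────────────────┨       
ban  ┃          │Next:              ┃       
─────┃          │█                  ┃       
███  ┃          │███                ┃       
  █  ┃          │                   ┃━━━━┓  
◎ █  ┃          │                   ┃    ┃  
  █  ┃          │                   ┃────┨  
  █  ┃          │Score:             ┃   ▲┃  
  █  ┃          │0                  ┃   █┃  
  █  ┃          │                   ┃   ░┃  
███  ┃          │                   ┃   ░┃  
: 0  ┃          │                   ┃   ░┃  
     ┃          │                   ┃   ░┃  
     ┃          │                   ┃   ░┃  
     ┃          │                   ┃   ░┃  
━━━━━┗━━━━━━━━━━━━━━━━━━━━━━━━━━━━━━┛   ░┃  


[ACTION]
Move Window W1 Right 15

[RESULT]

                                            
     ┏━━━━━━━━━━━━━━━━━━━━━━━━━━━━━━┓       
     ┃ Tetris                       ┃       
━━━━━┠──────────────────────────────┨       
ban  ┃          │Next:              ┃       
─────┃          │█                  ┃       
███  ┃          │███                ┃       
  █  ┃          │                   ┃━━━━━━┓
◎ █  ┃          │                   ┃      ┃
  █  ┃          │                   ┃──────┨
  █  ┃          │Score:             ┃     ▲┃
  █  ┃          │0                  ┃     █┃
  █  ┃          │                   ┃     ░┃
███  ┃          │                   ┃     ░┃
: 0  ┃          │                   ┃     ░┃
     ┃          │                   ┃     ░┃
     ┃          │                   ┃     ░┃
     ┃          │                   ┃     ░┃
━━━━━┗━━━━━━━━━━━━━━━━━━━━━━━━━━━━━━┛     ░┃


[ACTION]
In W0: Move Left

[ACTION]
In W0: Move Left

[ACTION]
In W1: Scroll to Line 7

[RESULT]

                                            
     ┏━━━━━━━━━━━━━━━━━━━━━━━━━━━━━━┓       
     ┃ Tetris                       ┃       
━━━━━┠──────────────────────────────┨       
ban  ┃          │Next:              ┃       
─────┃          │█                  ┃       
███  ┃          │███                ┃       
  █  ┃          │                   ┃━━━━━━┓
◎ █  ┃          │                   ┃      ┃
  █  ┃          │                   ┃──────┨
  █  ┃          │Score:             ┃     ▲┃
  █  ┃          │0                  ┃     ░┃
  █  ┃          │                   ┃     ░┃
███  ┃          │                   ┃     ░┃
: 0  ┃          │                   ┃     ░┃
     ┃          │                   ┃     ░┃
     ┃          │                   ┃     ░┃
     ┃          │                   ┃     ░┃
━━━━━┗━━━━━━━━━━━━━━━━━━━━━━━━━━━━━━┛     ░┃
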